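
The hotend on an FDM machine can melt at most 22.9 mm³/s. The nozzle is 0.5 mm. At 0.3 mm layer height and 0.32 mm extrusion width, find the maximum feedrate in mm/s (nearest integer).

239 mm/s

Extrusion cross-section: 0.3 × 0.32 → 0.096 mm².
v_max = Q/A = 22.9/0.096 = 238.54 mm/s → 239 mm/s.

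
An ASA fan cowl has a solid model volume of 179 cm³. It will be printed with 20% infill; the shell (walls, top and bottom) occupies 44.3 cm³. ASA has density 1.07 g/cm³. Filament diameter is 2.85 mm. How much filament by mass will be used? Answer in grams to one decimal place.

76.2 g

Volume inside the shell = 179 − 44.3 = 134.7 cm³.
Deposited infill = 0.20 × 134.7 = 26.94 cm³.
Total printed volume: 44.3 + 26.94 → 71.24 cm³.
Mass = 71.24 × 1.07, so 76.2268 g.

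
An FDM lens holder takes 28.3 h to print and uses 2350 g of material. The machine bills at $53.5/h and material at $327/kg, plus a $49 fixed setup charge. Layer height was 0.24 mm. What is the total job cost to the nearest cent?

Time charge = 53.5 × 28.3, so $1514.05.
Feedstock cost = 327 × 2350/1000 = $768.45.
Total = 1514.05 + 768.45 + 49 = $2331.50.

$2331.50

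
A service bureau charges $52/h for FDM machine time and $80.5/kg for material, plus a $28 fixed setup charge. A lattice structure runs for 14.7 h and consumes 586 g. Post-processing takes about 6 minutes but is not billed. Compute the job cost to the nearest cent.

$839.57

Machine-time cost = 52 × 14.7, so $764.40.
Feedstock cost = 80.5 × 586/1000, so $47.173.
Adding setup: 764.40 + 47.173 + 28 → 839.573 ≈ $839.57.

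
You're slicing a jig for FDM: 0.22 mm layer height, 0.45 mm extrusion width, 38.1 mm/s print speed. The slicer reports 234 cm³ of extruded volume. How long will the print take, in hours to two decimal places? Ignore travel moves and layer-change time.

Line area = 0.22 × 0.45 = 0.099 mm².
Path length: 234000 mm³ / 0.099 mm² → 2363636.4 mm.
Print-move time = 2363636.4 / 38.1 = 62037.7 s.
62037.7 s = 17.23 hours.

17.23 hours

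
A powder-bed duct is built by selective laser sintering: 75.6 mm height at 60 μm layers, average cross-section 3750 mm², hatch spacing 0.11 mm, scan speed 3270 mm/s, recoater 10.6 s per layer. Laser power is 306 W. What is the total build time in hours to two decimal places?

7.36 hours

Layers = ⌈75.6/0.06⌉ = 1260.
Per-layer scan distance: 3750 / 0.11 → 34090.9 mm.
Per-layer scan time = 34090.9 / 3270 = 10.4254 s.
Per-layer time = 10.4254 + 10.6 = 21.0254 s.
Build time = 1260 × 21.0254 = 26492.004 s = 7.36 hours.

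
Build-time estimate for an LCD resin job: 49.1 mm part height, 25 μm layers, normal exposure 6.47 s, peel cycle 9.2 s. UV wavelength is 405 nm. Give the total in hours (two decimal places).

8.55 hours

Number of layers: 49.1 / 0.025 → 1964 (rounded up).
Each layer takes = 6.47 + 9.2 = 15.67 s.
Total = 1964 × 15.67 = 30775.88 s = 8.55 hours.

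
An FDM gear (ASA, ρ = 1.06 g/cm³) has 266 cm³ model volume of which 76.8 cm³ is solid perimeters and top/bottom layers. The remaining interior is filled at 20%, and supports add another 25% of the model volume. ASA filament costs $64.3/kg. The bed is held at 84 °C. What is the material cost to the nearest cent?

Infill region: 266 − 76.8 → 189.2 cm³.
Deposited infill: 0.20 × 189.2 → 37.84 cm³.
Support = 0.25 × 266, so 66.5 cm³.
Deposited volume = 76.8 + 37.84 + 66.5 = 181.14 cm³.
Mass = 181.14 × 1.06 = 192.0084 g.
At $64.3/kg: 192.0084/1000 × 64.3 = $12.35.

$12.35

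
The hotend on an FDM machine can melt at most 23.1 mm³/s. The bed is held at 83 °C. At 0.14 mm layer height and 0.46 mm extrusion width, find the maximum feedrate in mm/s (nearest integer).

Extrusion cross-section: 0.14 × 0.46 → 0.0644 mm².
Max speed = 23.1 / 0.0644 = 358.70 ≈ 359 mm/s.

359 mm/s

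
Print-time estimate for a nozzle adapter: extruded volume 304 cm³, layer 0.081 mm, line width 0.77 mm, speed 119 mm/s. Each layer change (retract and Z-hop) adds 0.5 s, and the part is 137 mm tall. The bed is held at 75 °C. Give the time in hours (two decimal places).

Bead cross-section: 0.081 × 0.77 → 0.06237 mm².
Toolpath length = 304 cm³ / 0.06237 mm² = 304000 / 0.06237 = 4874138.2 mm.
Print-move time = 4874138.2 / 119 = 40959.1 s.
Layers = ⌈137/0.081⌉ = 1692.
Z-hop total = 1692 × 0.5 = 846 s.
Altogether 40959.1 + 846 = 41805.1 s, i.e. 11.61 hours.

11.61 hours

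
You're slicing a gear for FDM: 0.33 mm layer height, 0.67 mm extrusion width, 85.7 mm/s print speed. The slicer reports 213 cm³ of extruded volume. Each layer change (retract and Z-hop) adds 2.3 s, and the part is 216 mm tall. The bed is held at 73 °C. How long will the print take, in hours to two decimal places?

3.54 hours

Line area = 0.33 × 0.67, so 0.2211 mm².
Toolpath length = 213 cm³ / 0.2211 mm² = 213000 / 0.2211 = 963365 mm.
Print-move time: 963365 / 85.7 → 11241.1 s.
Layer count = ceil(216 / 0.33) = 655.
Z-hop total = 655 × 2.3 = 1506.5 s.
Total = 11241.1 + 1506.5 = 12747.6 s = 3.54 hours.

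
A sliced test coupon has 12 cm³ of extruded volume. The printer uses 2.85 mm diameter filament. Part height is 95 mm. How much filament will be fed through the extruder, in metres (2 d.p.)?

Filament cross-section = π × (2.85/2)² = 6.3794 mm².
Length = 12 cm³ / 6.3794 mm² = 12000 / 6.3794 = 1881.05 mm = 1.88 m.

1.88 m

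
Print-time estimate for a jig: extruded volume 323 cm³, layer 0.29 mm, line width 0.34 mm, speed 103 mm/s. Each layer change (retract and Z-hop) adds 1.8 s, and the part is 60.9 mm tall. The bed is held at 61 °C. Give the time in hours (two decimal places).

8.94 hours

Line area = 0.29 × 0.34 = 0.0986 mm².
Path length: 323000 mm³ / 0.0986 mm² → 3275862.1 mm.
Print-move time: 3275862.1 / 103 → 31804.5 s.
Layer count = ceil(60.9 / 0.29) = 210.
Layer-change overhead: 210 × 1.8 → 378 s.
Altogether 31804.5 + 378 = 32182.5 s, i.e. 8.94 hours.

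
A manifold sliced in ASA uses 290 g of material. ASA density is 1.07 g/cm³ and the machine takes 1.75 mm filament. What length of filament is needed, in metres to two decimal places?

112.68 m

Extruded volume: 290/1.07 = 271.028 cm³ (271028 mm³).
Filament cross-section = π × (1.75/2)² = 2.4053 mm².
L = V/A = 271028/2.4053 = 112679.5 mm → 112.68 m.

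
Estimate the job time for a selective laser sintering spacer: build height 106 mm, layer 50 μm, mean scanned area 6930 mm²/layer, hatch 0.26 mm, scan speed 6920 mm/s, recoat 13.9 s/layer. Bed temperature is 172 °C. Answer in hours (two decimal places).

Layers = ⌈106/0.05⌉ = 2120.
Scan path per layer: 6930 / 0.26 → 26653.8 mm.
Per-layer scan time = 26653.8 / 6920 = 3.8517 s.
Layer cycle: 3.8517 + 13.9 → 17.7517 s.
2120 layers × 17.7517 s/layer = 37633.604 s, i.e. 10.45 hours.

10.45 hours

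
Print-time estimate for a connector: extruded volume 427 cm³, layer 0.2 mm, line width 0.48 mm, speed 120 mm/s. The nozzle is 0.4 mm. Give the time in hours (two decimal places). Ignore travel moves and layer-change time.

Line area = 0.2 × 0.48, so 0.096 mm².
Path length: 427000 mm³ / 0.096 mm² → 4447916.7 mm.
Time extruding = 4447916.7 / 120, so 37066 s.
Converting: 37066 s = 10.30 hours.

10.30 hours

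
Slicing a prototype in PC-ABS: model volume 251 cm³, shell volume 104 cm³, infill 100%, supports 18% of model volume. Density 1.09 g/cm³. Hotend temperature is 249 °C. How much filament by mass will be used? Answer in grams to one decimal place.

322.8 g

Interior volume: 251 − 104 → 147 cm³.
Infill deposited = 1.00 × 147, so 147 cm³.
Support = 0.18 × 251 = 45.18 cm³.
Total extruded = 104 + 147 + 45.18 = 296.18 cm³.
Mass = 296.18 × 1.09 = 322.8362 g.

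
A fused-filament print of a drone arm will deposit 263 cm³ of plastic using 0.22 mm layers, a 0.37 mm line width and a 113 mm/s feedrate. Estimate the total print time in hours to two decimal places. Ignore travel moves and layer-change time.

7.94 hours

Line area = 0.22 × 0.37 = 0.0814 mm².
Toolpath length = 263 cm³ / 0.0814 mm² = 263000 / 0.0814 = 3230958.2 mm.
Print-move time = 3230958.2 / 113 = 28592.6 s.
Converting: 28592.6 s = 7.94 hours.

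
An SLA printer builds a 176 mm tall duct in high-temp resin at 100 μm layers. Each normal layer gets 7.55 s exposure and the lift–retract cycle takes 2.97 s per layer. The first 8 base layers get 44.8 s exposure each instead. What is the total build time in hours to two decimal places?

5.23 hours

Number of layers: 176 / 0.1 → 1760 (rounded up).
Bottom layers = 8 × (44.8 + 2.97) = 382.16 s.
Regular layers = 1752 × (7.55 + 2.97), so 18431.04 s.
Sum: 382.16 + 18431.04 = 18813.2 s → 5.23 hours.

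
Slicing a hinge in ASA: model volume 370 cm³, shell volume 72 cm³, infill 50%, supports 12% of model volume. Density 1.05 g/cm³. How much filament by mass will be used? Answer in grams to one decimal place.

Infill region = 370 − 72, so 298 cm³.
Infill volume = 0.50 × 298 = 149 cm³.
Support = 0.12 × 370, so 44.4 cm³.
Total extruded = 72 + 149 + 44.4, so 265.4 cm³.
Mass = 265.4 × 1.05 = 278.67 g.

278.7 g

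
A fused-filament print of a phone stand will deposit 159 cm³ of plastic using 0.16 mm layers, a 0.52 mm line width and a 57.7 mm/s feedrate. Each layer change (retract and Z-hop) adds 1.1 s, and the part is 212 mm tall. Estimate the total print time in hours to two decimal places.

9.61 hours

Extrusion cross-section: 0.16 × 0.52 → 0.0832 mm².
Path length: 159000 mm³ / 0.0832 mm² → 1911057.7 mm.
Time extruding: 1911057.7 / 57.7 → 33120.6 s.
Number of layers: 212 / 0.16 → 1325 (rounded up).
Z-hop total: 1325 × 1.1 → 1457.5 s.
Altogether 33120.6 + 1457.5 = 34578.1 s, i.e. 9.61 hours.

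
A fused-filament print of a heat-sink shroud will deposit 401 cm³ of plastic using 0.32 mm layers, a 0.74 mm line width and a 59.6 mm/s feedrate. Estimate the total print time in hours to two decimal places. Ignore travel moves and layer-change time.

Extrusion cross-section = 0.32 × 0.74 = 0.2368 mm².
Toolpath length = 401 cm³ / 0.2368 mm² = 401000 / 0.2368 = 1693412.2 mm.
Extrusion time: 1693412.2 / 59.6 → 28413 s.
28413 s = 7.89 hours.

7.89 hours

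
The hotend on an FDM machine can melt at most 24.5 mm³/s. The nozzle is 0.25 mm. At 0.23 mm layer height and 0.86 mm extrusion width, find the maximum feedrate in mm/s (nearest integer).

Bead cross-section = 0.23 × 0.86, so 0.1978 mm².
v_max = Q/A = 24.5/0.1978 = 123.86 mm/s → 124 mm/s.

124 mm/s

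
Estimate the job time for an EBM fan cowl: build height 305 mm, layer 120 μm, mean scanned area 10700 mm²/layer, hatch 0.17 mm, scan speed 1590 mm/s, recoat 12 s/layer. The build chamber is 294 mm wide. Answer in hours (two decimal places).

36.43 hours

Number of layers: 305 / 0.12 → 2542 (rounded up).
Scan path per layer = 10700 / 0.17 = 62941.2 mm.
Beam time per layer: 62941.2 / 1590 → 39.5857 s.
Per-layer time = 39.5857 + 12 = 51.5857 s.
Total: 2542 × 51.5857 s = 131130.8494 s → 36.43 hours.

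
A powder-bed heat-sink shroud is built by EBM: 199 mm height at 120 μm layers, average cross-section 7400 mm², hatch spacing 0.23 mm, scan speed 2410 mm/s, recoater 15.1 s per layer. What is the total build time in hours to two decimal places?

13.11 hours

Layers = ⌈199/0.12⌉ = 1659.
Hatch length per layer: 7400 / 0.23 → 32173.9 mm.
Beam time per layer: 32173.9 / 2410 → 13.3502 s.
Time per layer = 13.3502 + 15.1, so 28.4502 s.
Build time = 1659 × 28.4502 = 47198.8818 s = 13.11 hours.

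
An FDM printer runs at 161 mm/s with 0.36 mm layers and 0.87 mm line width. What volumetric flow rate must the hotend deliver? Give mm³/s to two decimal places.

50.43

Extrusion cross-section: 0.36 × 0.87 → 0.3132 mm².
Q = v·A = 161 × 0.3132 = 50.43 mm³/s.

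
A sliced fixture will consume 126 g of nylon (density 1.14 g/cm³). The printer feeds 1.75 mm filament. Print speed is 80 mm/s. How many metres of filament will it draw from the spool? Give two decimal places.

Extruded volume: 126/1.14 = 110.5263 cm³ (110526.3 mm³).
A = π r² = π × 0.875² = 2.4053 mm².
Length = 110526.3 / 2.4053 = 45951.15 mm = 45.95 m.

45.95 m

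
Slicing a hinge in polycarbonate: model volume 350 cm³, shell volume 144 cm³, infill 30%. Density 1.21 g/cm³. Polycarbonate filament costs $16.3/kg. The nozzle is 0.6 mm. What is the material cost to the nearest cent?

Interior volume = 350 − 144 = 206 cm³.
Infill volume = 0.30 × 206 = 61.8 cm³.
Total printed volume = 144 + 61.8, so 205.8 cm³.
Mass = 205.8 × 1.21 = 249.018 g.
Cost = 249.018 g / 1000 × $16.3/kg = $4.06.

$4.06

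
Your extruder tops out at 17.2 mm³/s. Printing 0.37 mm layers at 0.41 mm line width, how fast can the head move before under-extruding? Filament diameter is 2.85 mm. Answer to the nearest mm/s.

113 mm/s

Bead cross-section: 0.37 × 0.41 → 0.1517 mm².
v_max = Q/A = 17.2/0.1517 = 113.38 mm/s → 113 mm/s.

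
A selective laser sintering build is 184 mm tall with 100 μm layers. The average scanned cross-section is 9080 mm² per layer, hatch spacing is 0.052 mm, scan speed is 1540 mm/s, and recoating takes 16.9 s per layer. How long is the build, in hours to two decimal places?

Layers = ⌈184/0.1⌉ = 1840.
Hatch length per layer = 9080 / 0.052, so 174615.4 mm.
Scan time per layer: 174615.4 / 1540 → 113.3866 s.
Layer cycle = 113.3866 + 16.9, so 130.2866 s.
Total: 1840 × 130.2866 s = 239727.344 s → 66.59 hours.

66.59 hours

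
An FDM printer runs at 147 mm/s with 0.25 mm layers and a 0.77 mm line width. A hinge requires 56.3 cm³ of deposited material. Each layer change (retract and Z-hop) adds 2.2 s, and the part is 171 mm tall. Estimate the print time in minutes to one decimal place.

Bead cross-section = 0.25 × 0.77, so 0.1925 mm².
Path length: 56300 mm³ / 0.1925 mm² → 292467.5 mm.
Extrusion time = 292467.5 / 147 = 1989.6 s.
Layers = ⌈171/0.25⌉ = 684.
Z-hop total = 684 × 2.2, so 1504.8 s.
Altogether 1989.6 + 1504.8 = 3494.4 s, i.e. 58.2 minutes.

58.2 minutes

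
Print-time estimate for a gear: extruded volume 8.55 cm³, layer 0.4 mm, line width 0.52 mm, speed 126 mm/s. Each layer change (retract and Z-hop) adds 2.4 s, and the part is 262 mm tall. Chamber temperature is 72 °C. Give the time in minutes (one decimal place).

31.6 minutes

Bead cross-section = 0.4 × 0.52 = 0.208 mm².
Path length: 8550 mm³ / 0.208 mm² → 41105.8 mm.
Time extruding = 41105.8 / 126, so 326.2 s.
Layer count = ceil(262 / 0.4) = 655.
Layer-change overhead = 655 × 2.4, so 1572 s.
Altogether 326.2 + 1572 = 1898.2 s, i.e. 31.6 minutes.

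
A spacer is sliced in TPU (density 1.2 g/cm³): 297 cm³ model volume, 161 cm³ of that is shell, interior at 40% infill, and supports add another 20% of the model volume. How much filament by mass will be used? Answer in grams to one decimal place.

Infill region = 297 − 161 = 136 cm³.
Deposited infill = 0.40 × 136, so 54.4 cm³.
Support: 0.20 × 297 → 59.4 cm³.
Deposited volume: 161 + 54.4 + 59.4 → 274.8 cm³.
Mass: 274.8 × 1.2 → 329.76 g.

329.8 g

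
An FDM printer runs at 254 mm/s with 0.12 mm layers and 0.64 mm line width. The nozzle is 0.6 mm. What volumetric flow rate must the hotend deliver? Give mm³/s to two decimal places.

19.51

Bead cross-section = 0.12 × 0.64, so 0.0768 mm².
Volumetric flow = 254 × 0.0768 = 19.51 mm³/s.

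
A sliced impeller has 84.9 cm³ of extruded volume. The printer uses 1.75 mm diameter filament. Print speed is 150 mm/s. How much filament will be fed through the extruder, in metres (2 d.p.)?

35.30 m

A = π r² = π × 0.875² = 2.4053 mm².
Length = 84.9 cm³ / 2.4053 mm² = 84900 / 2.4053 = 35297.05 mm = 35.30 m.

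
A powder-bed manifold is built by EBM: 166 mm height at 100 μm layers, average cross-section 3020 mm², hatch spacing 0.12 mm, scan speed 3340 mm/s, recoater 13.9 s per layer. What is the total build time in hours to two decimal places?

9.88 hours

Layers = ⌈166/0.1⌉ = 1660.
Hatch length per layer = 3020 / 0.12, so 25166.7 mm.
Per-layer scan time: 25166.7 / 3340 → 7.5349 s.
Time per layer = 7.5349 + 13.9, so 21.4349 s.
Build time = 1660 × 21.4349 = 35581.934 s = 9.88 hours.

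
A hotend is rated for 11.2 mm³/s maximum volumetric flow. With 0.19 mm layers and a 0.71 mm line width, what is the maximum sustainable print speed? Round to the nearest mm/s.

A: 0.19 × 0.71 → 0.1349 mm².
v_max = Q/A = 11.2/0.1349 = 83.02 mm/s → 83 mm/s.

83 mm/s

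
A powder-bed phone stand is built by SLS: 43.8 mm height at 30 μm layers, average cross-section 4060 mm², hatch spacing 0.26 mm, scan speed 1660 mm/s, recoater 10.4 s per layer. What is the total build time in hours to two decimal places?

8.03 hours

Number of layers: 43.8 / 0.03 → 1460 (rounded up).
Hatch length per layer = 4060 / 0.26, so 15615.4 mm.
Scan time per layer: 15615.4 / 1660 → 9.4069 s.
Layer cycle: 9.4069 + 10.4 → 19.8069 s.
1460 layers × 19.8069 s/layer = 28918.074 s, i.e. 8.03 hours.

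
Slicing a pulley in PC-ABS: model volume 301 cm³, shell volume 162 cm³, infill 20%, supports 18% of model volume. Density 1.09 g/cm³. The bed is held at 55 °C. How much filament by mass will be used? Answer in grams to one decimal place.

Interior volume = 301 − 162 = 139 cm³.
Infill volume: 0.20 × 139 → 27.8 cm³.
Support: 0.18 × 301 → 54.18 cm³.
Total printed volume = 162 + 27.8 + 54.18, so 243.98 cm³.
Mass = 243.98 × 1.09, so 265.9382 g.

265.9 g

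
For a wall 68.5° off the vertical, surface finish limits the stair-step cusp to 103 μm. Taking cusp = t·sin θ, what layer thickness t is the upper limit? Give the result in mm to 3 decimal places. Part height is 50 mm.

0.111 mm

t = h_c / sin θ = 0.103 / 0.9304 = 0.111 mm.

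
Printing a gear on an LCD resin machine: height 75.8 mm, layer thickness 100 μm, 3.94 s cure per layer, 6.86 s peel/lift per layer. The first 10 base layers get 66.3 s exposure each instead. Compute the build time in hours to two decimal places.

Number of layers: 75.8 / 0.1 → 758 (rounded up).
Bottom layers = 10 × (66.3 + 6.86) = 731.6 s.
Regular layers = 748 × (3.94 + 6.86) = 8078.4 s.
Total = 731.6 + 8078.4 = 8810 s = 2.45 hours.

2.45 hours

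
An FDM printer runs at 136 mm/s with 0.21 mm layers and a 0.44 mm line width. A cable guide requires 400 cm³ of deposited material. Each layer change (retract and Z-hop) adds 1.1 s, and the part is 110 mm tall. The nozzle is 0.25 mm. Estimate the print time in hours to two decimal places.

9.00 hours

Bead cross-section = 0.21 × 0.44 = 0.0924 mm².
Path length: 400000 mm³ / 0.0924 mm² → 4329004.3 mm.
Print-move time = 4329004.3 / 136, so 31830.9 s.
Number of layers: 110 / 0.21 → 524 (rounded up).
Layer-change overhead = 524 × 1.1, so 576.4 s.
Total = 31830.9 + 576.4 = 32407.3 s = 9.00 hours.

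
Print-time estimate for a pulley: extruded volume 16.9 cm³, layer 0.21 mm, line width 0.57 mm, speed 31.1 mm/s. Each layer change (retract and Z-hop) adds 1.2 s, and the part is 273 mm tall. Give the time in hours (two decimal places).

1.69 hours

Bead cross-section = 0.21 × 0.57, so 0.1197 mm².
Total extruded path = 16900/0.1197 = 141186.3 mm.
Time extruding: 141186.3 / 31.1 → 4539.8 s.
Layers = ⌈273/0.21⌉ = 1300.
Z-hop total: 1300 × 1.2 → 1560 s.
Altogether 4539.8 + 1560 = 6099.8 s, i.e. 1.69 hours.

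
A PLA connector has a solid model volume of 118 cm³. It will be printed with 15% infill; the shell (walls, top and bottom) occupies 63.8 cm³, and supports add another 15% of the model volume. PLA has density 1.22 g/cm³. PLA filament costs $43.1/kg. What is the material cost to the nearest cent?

$4.71

Infill region = 118 − 63.8, so 54.2 cm³.
Infill deposited = 0.15 × 54.2 = 8.13 cm³.
Support = 0.15 × 118 = 17.7 cm³.
Total extruded: 63.8 + 8.13 + 17.7 → 89.63 cm³.
Mass = 89.63 × 1.22, so 109.3486 g.
Cost = 109.3486 g / 1000 × $43.1/kg = $4.71.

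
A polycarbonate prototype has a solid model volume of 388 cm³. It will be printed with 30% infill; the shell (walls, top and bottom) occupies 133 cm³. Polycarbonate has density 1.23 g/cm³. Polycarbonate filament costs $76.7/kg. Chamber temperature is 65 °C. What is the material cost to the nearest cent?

$19.76

Interior volume: 388 − 133 → 255 cm³.
Infill deposited = 0.30 × 255, so 76.5 cm³.
Total extruded = 133 + 76.5, so 209.5 cm³.
Mass = 209.5 × 1.23, so 257.685 g.
Cost = 257.685 g / 1000 × $76.7/kg = $19.76.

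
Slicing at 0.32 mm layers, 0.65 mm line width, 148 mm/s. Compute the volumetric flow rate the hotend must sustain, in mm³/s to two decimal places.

30.78

A = 0.32 × 0.65 = 0.208 mm².
Q = v·A = 148 × 0.208 = 30.78 mm³/s.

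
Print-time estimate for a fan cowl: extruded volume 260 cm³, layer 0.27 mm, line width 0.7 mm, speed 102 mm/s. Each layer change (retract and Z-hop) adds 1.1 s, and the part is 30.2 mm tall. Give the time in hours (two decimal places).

Line area: 0.27 × 0.7 → 0.189 mm².
Toolpath length = 260 cm³ / 0.189 mm² = 260000 / 0.189 = 1375661.4 mm.
Time extruding = 1375661.4 / 102 = 13486.9 s.
Layer count = ceil(30.2 / 0.27) = 112.
Layer-change overhead = 112 × 1.1, so 123.2 s.
Altogether 13486.9 + 123.2 = 13610.1 s, i.e. 3.78 hours.

3.78 hours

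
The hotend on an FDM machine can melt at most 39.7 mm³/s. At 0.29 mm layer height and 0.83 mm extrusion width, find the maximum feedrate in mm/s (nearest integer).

165 mm/s

Extrusion cross-section = 0.29 × 0.83, so 0.2407 mm².
v_max = Q/A = 39.7/0.2407 = 164.94 mm/s → 165 mm/s.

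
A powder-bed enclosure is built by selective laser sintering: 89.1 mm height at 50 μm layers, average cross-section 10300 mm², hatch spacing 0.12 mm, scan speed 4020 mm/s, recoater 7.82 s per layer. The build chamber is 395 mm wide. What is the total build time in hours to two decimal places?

Layers = ⌈89.1/0.05⌉ = 1782.
Hatch length per layer = 10300 / 0.12 = 85833.3 mm.
Scan time per layer = 85833.3 / 4020, so 21.3516 s.
Layer cycle = 21.3516 + 7.82 = 29.1716 s.
1782 layers × 29.1716 s/layer = 51983.7912 s, i.e. 14.44 hours.

14.44 hours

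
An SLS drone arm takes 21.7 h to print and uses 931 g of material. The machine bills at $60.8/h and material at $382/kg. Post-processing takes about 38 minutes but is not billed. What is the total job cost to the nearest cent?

$1675.00

Time charge: 60.8 × 21.7 → $1319.36.
Material cost: 382 × 931/1000 → $355.642.
Total = 1319.36 + 355.642 = 1675.002 ≈ $1675.00.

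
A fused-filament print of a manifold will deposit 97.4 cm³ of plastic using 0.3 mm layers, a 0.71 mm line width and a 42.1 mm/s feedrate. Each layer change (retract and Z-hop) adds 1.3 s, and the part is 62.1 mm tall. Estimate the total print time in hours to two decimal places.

3.09 hours

Extrusion cross-section = 0.3 × 0.71 = 0.213 mm².
Total extruded path = 97400/0.213 = 457277 mm.
Extrusion time = 457277 / 42.1, so 10861.7 s.
Layers = ⌈62.1/0.3⌉ = 207.
Z-hop total = 207 × 1.3, so 269.1 s.
Altogether 10861.7 + 269.1 = 11130.8 s, i.e. 3.09 hours.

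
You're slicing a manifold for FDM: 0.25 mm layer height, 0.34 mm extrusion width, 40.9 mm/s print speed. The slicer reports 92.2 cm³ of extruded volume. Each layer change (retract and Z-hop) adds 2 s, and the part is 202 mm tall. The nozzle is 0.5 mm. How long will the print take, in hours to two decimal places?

Extrusion cross-section = 0.25 × 0.34, so 0.085 mm².
Path length: 92200 mm³ / 0.085 mm² → 1084705.9 mm.
Extrusion time: 1084705.9 / 40.9 → 26520.9 s.
Layer count = ceil(202 / 0.25) = 808.
Layer-change overhead: 808 × 2 → 1616 s.
Altogether 26520.9 + 1616 = 28136.9 s, i.e. 7.82 hours.

7.82 hours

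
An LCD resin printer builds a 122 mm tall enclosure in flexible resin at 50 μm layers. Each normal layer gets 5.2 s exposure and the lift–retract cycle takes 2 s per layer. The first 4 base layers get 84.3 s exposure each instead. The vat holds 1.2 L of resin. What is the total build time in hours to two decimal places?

4.97 hours

Layers = ⌈122/0.05⌉ = 2440.
Base layers = 4 × (84.3 + 2) = 345.2 s.
Regular layers = 2436 × (5.2 + 2) = 17539.2 s.
Sum: 345.2 + 17539.2 = 17884.4 s → 4.97 hours.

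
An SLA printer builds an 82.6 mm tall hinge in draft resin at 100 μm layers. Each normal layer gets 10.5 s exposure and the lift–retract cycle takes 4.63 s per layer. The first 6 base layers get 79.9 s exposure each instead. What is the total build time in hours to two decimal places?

3.59 hours

Layers = ⌈82.6/0.1⌉ = 826.
Bottom layers = 6 × (79.9 + 4.63), so 507.18 s.
Normal layers = 820 × (10.5 + 4.63) = 12406.6 s.
Total = 507.18 + 12406.6 = 12913.78 s = 3.59 hours.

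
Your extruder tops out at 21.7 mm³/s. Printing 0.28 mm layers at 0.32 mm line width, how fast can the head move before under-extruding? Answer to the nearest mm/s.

Extrusion cross-section = 0.28 × 0.32, so 0.0896 mm².
Max speed = 21.7 / 0.0896 = 242.19 ≈ 242 mm/s.

242 mm/s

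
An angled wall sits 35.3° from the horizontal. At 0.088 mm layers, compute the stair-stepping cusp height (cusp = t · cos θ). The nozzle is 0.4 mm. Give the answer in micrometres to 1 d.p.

h_c = t·cos θ = 0.088 × 0.8161 = 0.071817 mm (71.8 μm).

71.8 μm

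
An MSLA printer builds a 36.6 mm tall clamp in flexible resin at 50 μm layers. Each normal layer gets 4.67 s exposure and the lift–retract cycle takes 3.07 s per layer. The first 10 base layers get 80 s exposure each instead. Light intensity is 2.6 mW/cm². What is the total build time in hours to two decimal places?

1.78 hours

Layers = ⌈36.6/0.05⌉ = 732.
Burn-in layers: 10 × (80 + 3.07) → 830.7 s.
Regular layers = 722 × (4.67 + 3.07), so 5588.28 s.
Total = 830.7 + 5588.28 = 6418.98 s = 1.78 hours.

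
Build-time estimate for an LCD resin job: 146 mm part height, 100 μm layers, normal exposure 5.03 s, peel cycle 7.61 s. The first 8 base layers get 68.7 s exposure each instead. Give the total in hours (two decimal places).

Layers = ⌈146/0.1⌉ = 1460.
Bottom layers = 8 × (68.7 + 7.61) = 610.48 s.
Regular layers = 1452 × (5.03 + 7.61) = 18353.28 s.
Total = 610.48 + 18353.28 = 18963.76 s = 5.27 hours.

5.27 hours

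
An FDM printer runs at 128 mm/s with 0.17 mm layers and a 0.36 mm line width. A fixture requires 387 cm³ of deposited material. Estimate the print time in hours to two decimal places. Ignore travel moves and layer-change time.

Line area: 0.17 × 0.36 → 0.0612 mm².
Total extruded path = 387000/0.0612 = 6323529.4 mm.
Print-move time = 6323529.4 / 128 = 49402.6 s.
49402.6 s = 13.72 hours.

13.72 hours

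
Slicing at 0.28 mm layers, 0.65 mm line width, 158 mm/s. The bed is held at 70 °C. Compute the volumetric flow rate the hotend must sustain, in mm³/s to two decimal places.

A = 0.28 × 0.65, so 0.182 mm².
Q = v·A = 158 × 0.182 = 28.76 mm³/s.

28.76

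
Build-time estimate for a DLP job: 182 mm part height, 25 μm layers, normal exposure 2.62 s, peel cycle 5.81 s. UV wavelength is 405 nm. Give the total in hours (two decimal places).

Number of layers: 182 / 0.025 → 7280 (rounded up).
Per-layer time: 2.62 + 5.81 → 8.43 s.
Total = 7280 × 8.43 = 61370.4 s = 17.05 hours.

17.05 hours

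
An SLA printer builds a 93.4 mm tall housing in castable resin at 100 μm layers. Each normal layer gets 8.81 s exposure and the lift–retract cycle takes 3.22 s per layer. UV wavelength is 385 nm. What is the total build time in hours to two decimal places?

Number of layers: 93.4 / 0.1 → 934 (rounded up).
Each layer takes = 8.81 + 3.22 = 12.03 s.
Build time: 934 × 12.03 s = 11236.02 s, i.e. 3.12 hours.

3.12 hours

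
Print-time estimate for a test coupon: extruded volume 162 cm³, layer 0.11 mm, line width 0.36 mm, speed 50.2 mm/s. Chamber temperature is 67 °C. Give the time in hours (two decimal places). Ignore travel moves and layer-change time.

Bead cross-section = 0.11 × 0.36, so 0.0396 mm².
Path length: 162000 mm³ / 0.0396 mm² → 4090909.1 mm.
Print-move time = 4090909.1 / 50.2 = 81492.2 s.
81492.2 s = 22.64 hours.

22.64 hours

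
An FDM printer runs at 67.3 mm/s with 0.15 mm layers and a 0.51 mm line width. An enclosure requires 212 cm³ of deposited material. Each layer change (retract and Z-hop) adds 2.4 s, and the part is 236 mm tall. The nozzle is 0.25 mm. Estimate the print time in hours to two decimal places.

Bead cross-section: 0.15 × 0.51 → 0.0765 mm².
Total extruded path = 212000/0.0765 = 2771241.8 mm.
Time extruding = 2771241.8 / 67.3 = 41177.4 s.
Number of layers: 236 / 0.15 → 1574 (rounded up).
Z-hop total: 1574 × 2.4 → 3777.6 s.
Altogether 41177.4 + 3777.6 = 44955 s, i.e. 12.49 hours.

12.49 hours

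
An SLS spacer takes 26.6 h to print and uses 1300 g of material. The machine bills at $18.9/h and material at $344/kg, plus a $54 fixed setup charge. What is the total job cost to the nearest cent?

$1003.94

Machine cost: 18.9 × 26.6 → $502.74.
Feedstock cost = 344 × 1300/1000, so $447.20.
Adding setup: 502.74 + 447.20 + 54 → $1003.94.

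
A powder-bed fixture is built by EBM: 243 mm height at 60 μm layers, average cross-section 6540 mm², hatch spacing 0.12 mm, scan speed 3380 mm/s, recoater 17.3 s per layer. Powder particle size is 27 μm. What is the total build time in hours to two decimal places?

37.60 hours

Layer count = ceil(243 / 0.06) = 4050.
Hatch length per layer = 6540 / 0.12 = 54500 mm.
Scan time per layer: 54500 / 3380 → 16.1243 s.
Time per layer = 16.1243 + 17.3, so 33.4243 s.
Total: 4050 × 33.4243 s = 135368.415 s → 37.60 hours.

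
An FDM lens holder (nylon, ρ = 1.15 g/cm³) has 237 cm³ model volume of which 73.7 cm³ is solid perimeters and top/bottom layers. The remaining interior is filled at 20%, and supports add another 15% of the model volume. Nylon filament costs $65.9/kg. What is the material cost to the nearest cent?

$10.75

Infill region = 237 − 73.7 = 163.3 cm³.
Deposited infill = 0.20 × 163.3 = 32.66 cm³.
Support = 0.15 × 237, so 35.55 cm³.
Total extruded: 73.7 + 32.66 + 35.55 → 141.91 cm³.
Mass = 141.91 × 1.15, so 163.1965 g.
At $65.9/kg: 163.1965/1000 × 65.9 = $10.75.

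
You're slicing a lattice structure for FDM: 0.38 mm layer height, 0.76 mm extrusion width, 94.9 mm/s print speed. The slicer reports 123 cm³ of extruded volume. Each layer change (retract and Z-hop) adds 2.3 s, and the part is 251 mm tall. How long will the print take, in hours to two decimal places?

Extrusion cross-section: 0.38 × 0.76 → 0.2888 mm².
Toolpath length = 123 cm³ / 0.2888 mm² = 123000 / 0.2888 = 425900.3 mm.
Time extruding = 425900.3 / 94.9 = 4487.9 s.
Number of layers: 251 / 0.38 → 661 (rounded up).
Z-hop total = 661 × 2.3, so 1520.3 s.
Altogether 4487.9 + 1520.3 = 6008.2 s, i.e. 1.67 hours.

1.67 hours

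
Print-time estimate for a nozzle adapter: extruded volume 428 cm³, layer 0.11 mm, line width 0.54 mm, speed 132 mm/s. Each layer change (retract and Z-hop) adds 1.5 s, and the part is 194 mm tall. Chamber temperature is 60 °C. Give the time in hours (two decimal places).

15.90 hours

Extrusion cross-section = 0.11 × 0.54, so 0.0594 mm².
Path length: 428000 mm³ / 0.0594 mm² → 7205387.2 mm.
Time extruding: 7205387.2 / 132 → 54586.3 s.
Layer count = ceil(194 / 0.11) = 1764.
Layer-change overhead = 1764 × 1.5 = 2646 s.
Altogether 54586.3 + 2646 = 57232.3 s, i.e. 15.90 hours.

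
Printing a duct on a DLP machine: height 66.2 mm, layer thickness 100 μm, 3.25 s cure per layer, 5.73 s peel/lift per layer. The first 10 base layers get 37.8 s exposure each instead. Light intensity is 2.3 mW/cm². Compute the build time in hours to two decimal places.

1.75 hours

Layer count = ceil(66.2 / 0.1) = 662.
Burn-in layers = 10 × (37.8 + 5.73) = 435.3 s.
Remaining layers = 652 × (3.25 + 5.73) = 5854.96 s.
Sum: 435.3 + 5854.96 = 6290.26 s → 1.75 hours.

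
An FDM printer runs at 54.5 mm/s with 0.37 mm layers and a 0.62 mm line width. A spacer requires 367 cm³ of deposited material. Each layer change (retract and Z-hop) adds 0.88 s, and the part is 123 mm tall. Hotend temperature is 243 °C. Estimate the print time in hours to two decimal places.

8.24 hours

Bead cross-section = 0.37 × 0.62, so 0.2294 mm².
Path length: 367000 mm³ / 0.2294 mm² → 1599825.6 mm.
Print-move time = 1599825.6 / 54.5 = 29354.6 s.
Layer count = ceil(123 / 0.37) = 333.
Layer-change overhead = 333 × 0.88, so 293.04 s.
Altogether 29354.6 + 293.04 = 29647.64 s, i.e. 8.24 hours.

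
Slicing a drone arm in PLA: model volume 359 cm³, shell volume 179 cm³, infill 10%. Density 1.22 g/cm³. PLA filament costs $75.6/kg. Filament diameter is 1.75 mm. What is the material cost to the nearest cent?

Volume inside the shell = 359 − 179 = 180 cm³.
Deposited infill = 0.10 × 180 = 18 cm³.
Total printed volume: 179 + 18 → 197 cm³.
Mass = 197 × 1.22, so 240.34 g.
Cost = 240.34 g / 1000 × $75.6/kg = $18.17.

$18.17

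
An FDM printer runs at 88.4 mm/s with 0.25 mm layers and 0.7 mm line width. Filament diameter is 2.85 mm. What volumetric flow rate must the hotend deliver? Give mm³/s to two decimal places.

Extrusion cross-section = 0.25 × 0.7, so 0.175 mm².
Volumetric flow = 88.4 × 0.175 = 15.47 mm³/s.

15.47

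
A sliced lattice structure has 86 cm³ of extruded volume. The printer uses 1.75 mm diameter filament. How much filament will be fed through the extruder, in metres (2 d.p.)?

A = π r² = π × 0.875² = 2.4053 mm².
L = 86000 mm³ / 2.4053 mm² = 35754.38 mm, i.e. 35.75 m.

35.75 m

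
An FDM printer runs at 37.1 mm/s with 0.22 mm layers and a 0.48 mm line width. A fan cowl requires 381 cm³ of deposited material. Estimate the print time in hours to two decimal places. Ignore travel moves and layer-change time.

27.01 hours

Extrusion cross-section = 0.22 × 0.48 = 0.1056 mm².
Path length: 381000 mm³ / 0.1056 mm² → 3607954.5 mm.
Print-move time = 3607954.5 / 37.1, so 97249.4 s.
That's 97249.4 s → 27.01 hours.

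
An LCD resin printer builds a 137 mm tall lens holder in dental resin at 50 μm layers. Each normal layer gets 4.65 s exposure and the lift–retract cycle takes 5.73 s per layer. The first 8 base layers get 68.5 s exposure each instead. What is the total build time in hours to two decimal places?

Number of layers: 137 / 0.05 → 2740 (rounded up).
Burn-in layers: 8 × (68.5 + 5.73) → 593.84 s.
Remaining layers = 2732 × (4.65 + 5.73) = 28358.16 s.
Sum: 593.84 + 28358.16 = 28952 s → 8.04 hours.

8.04 hours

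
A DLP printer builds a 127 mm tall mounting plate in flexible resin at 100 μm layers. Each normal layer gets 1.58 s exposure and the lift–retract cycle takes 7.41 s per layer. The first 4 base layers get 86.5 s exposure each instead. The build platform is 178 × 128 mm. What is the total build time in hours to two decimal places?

Layer count = ceil(127 / 0.1) = 1270.
Bottom layers: 4 × (86.5 + 7.41) → 375.64 s.
Normal layers: 1266 × (1.58 + 7.41) → 11381.34 s.
Sum: 375.64 + 11381.34 = 11756.98 s → 3.27 hours.

3.27 hours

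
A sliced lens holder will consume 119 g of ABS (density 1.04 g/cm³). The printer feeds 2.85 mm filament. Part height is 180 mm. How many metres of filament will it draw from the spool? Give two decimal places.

17.94 m

Volume = 119 g / 1.04 g·cm⁻³ = 114.4231 cm³ = 114423.1 mm³.
A = π r² = π × 1.425² = 6.3794 mm².
L = V/A = 114423.1/6.3794 = 17936.34 mm → 17.94 m.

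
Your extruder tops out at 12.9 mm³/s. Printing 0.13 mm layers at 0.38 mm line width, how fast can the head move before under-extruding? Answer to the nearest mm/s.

Extrusion cross-section = 0.13 × 0.38 = 0.0494 mm².
v_max = Q/A = 12.9/0.0494 = 261.13 mm/s → 261 mm/s.

261 mm/s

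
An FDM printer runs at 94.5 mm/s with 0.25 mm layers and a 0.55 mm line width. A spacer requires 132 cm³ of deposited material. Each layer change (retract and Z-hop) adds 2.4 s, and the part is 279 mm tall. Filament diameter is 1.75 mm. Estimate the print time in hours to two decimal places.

Line area = 0.25 × 0.55, so 0.1375 mm².
Path length: 132000 mm³ / 0.1375 mm² → 960000 mm.
Extrusion time: 960000 / 94.5 → 10158.7 s.
Number of layers: 279 / 0.25 → 1116 (rounded up).
Z-hop total = 1116 × 2.4 = 2678.4 s.
Total = 10158.7 + 2678.4 = 12837.1 s = 3.57 hours.

3.57 hours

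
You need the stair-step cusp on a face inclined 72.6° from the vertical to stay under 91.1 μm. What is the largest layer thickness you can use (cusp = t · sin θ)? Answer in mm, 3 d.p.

t = h_c / sin θ = 0.0911 / 0.9542 = 0.095 mm.

0.095 mm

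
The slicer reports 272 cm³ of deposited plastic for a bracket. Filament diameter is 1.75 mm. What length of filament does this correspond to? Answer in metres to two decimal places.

Cross-section of 1.75 mm filament: π·(1.75/2)² = 2.4053 mm².
Length = 272 cm³ / 2.4053 mm² = 272000 / 2.4053 = 113083.61 mm = 113.08 m.

113.08 m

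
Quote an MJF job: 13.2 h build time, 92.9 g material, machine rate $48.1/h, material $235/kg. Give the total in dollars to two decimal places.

Machine-time cost = 48.1 × 13.2 = $634.92.
Material charge = 235 × 92.9/1000 = $21.8315.
Total = 634.92 + 21.8315 = 656.7515 ≈ $656.75.

$656.75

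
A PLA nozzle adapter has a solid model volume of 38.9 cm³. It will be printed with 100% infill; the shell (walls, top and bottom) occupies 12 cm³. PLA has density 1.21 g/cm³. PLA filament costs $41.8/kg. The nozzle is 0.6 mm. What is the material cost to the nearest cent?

Volume inside the shell = 38.9 − 12, so 26.9 cm³.
Infill volume: 1.00 × 26.9 → 26.9 cm³.
Deposited volume = 12 + 26.9 = 38.9 cm³.
Mass = 38.9 × 1.21 = 47.069 g.
At $41.8/kg: 47.069/1000 × 41.8 = $1.97.

$1.97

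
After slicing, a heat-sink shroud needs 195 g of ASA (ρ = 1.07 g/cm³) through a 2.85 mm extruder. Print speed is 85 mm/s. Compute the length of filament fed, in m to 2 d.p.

Extruded volume: 195/1.07 = 182.243 cm³ (182243 mm³).
Filament cross-section = π × (2.85/2)² = 6.3794 mm².
Length = 182243 / 6.3794 = 28567.42 mm = 28.57 m.

28.57 m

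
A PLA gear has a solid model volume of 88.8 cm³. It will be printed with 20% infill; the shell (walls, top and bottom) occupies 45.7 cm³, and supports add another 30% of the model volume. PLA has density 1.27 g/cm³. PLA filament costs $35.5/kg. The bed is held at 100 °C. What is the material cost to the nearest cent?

Infill region = 88.8 − 45.7, so 43.1 cm³.
Deposited infill = 0.20 × 43.1, so 8.62 cm³.
Support = 0.30 × 88.8, so 26.64 cm³.
Total printed volume = 45.7 + 8.62 + 26.64, so 80.96 cm³.
Mass = 80.96 × 1.27 = 102.8192 g.
Cost = 102.8192 g / 1000 × $35.5/kg = $3.65.

$3.65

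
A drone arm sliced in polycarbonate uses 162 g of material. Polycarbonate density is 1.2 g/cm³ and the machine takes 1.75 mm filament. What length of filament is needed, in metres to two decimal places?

56.13 m

Volume = 162 g / 1.2 g·cm⁻³ = 135 cm³ = 135000 mm³.
Filament cross-section = π × (1.75/2)² = 2.4053 mm².
L = V/A = 135000/2.4053 = 56126.05 mm → 56.13 m.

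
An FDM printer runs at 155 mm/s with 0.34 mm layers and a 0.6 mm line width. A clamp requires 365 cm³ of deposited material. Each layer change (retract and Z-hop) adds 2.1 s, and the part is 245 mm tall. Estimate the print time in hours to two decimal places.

3.63 hours

Bead cross-section: 0.34 × 0.6 → 0.204 mm².
Total extruded path = 365000/0.204 = 1789215.7 mm.
Extrusion time: 1789215.7 / 155 → 11543.3 s.
Number of layers: 245 / 0.34 → 721 (rounded up).
Z-hop total: 721 × 2.1 → 1514.1 s.
Altogether 11543.3 + 1514.1 = 13057.4 s, i.e. 3.63 hours.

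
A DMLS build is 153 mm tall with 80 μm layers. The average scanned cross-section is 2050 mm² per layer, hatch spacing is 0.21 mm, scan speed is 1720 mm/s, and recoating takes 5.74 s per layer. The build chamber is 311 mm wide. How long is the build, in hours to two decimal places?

6.07 hours

Layers = ⌈153/0.08⌉ = 1913.
Per-layer scan distance = 2050 / 0.21 = 9761.9 mm.
Per-layer scan time: 9761.9 / 1720 → 5.6755 s.
Time per layer: 5.6755 + 5.74 → 11.4155 s.
1913 layers × 11.4155 s/layer = 21837.8515 s, i.e. 6.07 hours.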